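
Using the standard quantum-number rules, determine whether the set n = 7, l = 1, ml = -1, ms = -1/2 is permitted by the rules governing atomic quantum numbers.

Allowed

n = 7 is a positive integer. l = 1 satisfies 0 ≤ l ≤ n−1 = 6. ml = -1 lies in the range −l … +l (here −1 … 1). ms = -1/2 is one of ±1/2.
All four constraints are satisfied.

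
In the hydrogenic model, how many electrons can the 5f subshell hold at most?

A subshell with l = 3 has 2l+1 = 7 orbitals, each holding 2 electrons (spin ±1/2), so 7 × 2 = 14.

14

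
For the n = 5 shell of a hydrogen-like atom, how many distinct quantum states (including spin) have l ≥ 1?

Orbitals with l ≥ 1, by l: l=1 → 3; l=2 → 5; l=3 → 7; l=4 → 9.
Orbitals: 3 + 5 + 7 + 9 = 24. Each orbital carries two spin states, so 24 × 2 = 48 states.

48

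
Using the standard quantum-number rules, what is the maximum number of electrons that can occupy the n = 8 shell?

128

A shell holds 2n² electrons: 2 × 8² = 2 × 64 = 128.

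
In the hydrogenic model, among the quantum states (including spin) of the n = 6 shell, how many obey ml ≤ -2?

20

For n = 6, l ranges over 0 … 5.
Orbitals with ml ≤ -2, by l: l=2 → 1; l=3 → 2; l=4 → 3; l=5 → 4.
Orbitals: 1 + 2 + 3 + 4 = 10. Each orbital carries two spin states, so 10 × 2 = 20 states.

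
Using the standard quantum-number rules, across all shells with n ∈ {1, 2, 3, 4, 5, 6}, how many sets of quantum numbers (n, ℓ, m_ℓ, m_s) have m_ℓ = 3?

12

Count contributing orbitals for each principal shell:
n=4 → 1; n=5 → 2; n=6 → 3.
Orbitals: 1 + 2 + 3 = 6. Including both spin states (m_s = ±1/2) gives 2 × 6 = 12 states.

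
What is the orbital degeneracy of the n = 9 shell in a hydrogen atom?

81

The n = 9 shell contains n² = 9² = 81 orbitals.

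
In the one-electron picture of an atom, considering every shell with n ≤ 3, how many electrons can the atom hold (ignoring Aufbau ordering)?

Total orbitals = 1² + 2² + 3² = 14. Doubling for spin gives 28 electrons.

28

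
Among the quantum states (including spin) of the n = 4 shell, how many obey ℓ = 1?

6

Go through ℓ = 0, …, 3 (the values permitted for n = 4).
The (ℓ, m_ℓ) pairs meeting ℓ = 1 give: ℓ=1 → 3.
Orbitals: 3. Each orbital carries two spin states, so 3 × 2 = 6 states.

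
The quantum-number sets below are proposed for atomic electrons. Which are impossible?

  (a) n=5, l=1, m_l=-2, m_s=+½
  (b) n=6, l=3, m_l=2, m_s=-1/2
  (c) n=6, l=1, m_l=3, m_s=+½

(a) has |m_l| = 2 > l = 1, violating −l ≤ m_l ≤ l.
(c) has |m_l| = 3 > l = 1, violating −l ≤ m_l ≤ l.
The remaining set (b) satisfies all four rules.

(a) and (c)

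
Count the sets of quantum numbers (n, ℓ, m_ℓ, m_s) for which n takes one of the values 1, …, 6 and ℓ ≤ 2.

82

Treat each shell separately and count matching orbitals:
n=1 → 1; n=2 → 4; n=3 → 9; n=4 → 9; n=5 → 9; n=6 → 9.
Orbitals: 1 + 4 + 9 + 9 + 9 + 9 = 41. Including both spin states (m_s = ±1/2) gives 2 × 41 = 82 states.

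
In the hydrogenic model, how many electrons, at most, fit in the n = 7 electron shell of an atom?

A shell holds 2n² electrons: 2 × 7² = 2 × 49 = 98.

98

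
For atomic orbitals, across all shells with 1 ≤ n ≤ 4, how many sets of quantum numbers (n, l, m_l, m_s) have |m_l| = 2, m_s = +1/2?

For each n in the range, tally the orbitals obeying |m_l| = 2:
n=3 → 2; n=4 → 4.
Orbitals: 2 + 4 = 6. With m_s fixed to +1/2 there is one state per orbital, so 6 states.

6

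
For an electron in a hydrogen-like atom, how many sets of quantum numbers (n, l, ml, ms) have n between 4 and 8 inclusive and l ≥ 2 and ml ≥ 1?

Treat each shell separately and count matching orbitals:
n=4 → 5; n=5 → 9; n=6 → 14; n=7 → 20; n=8 → 27.
Orbitals: 5 + 9 + 14 + 20 + 27 = 75. Including both spin states (ms = ±1/2) gives 2 × 75 = 150 states.

150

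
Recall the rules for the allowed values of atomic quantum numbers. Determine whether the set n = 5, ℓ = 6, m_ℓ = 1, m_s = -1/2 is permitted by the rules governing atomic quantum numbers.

The orbital quantum number must satisfy 0 ≤ ℓ ≤ n−1. With n = 5 the allowed ℓ values are 0, 1, 2, 3, 4, so ℓ = 6 is out of range.

No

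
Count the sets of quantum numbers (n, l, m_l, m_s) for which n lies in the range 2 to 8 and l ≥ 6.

Work shell by shell — for each n, count the (l, m_l) pairs that satisfy l ≥ 6:
n=7 → 13; n=8 → 28.
Orbitals: 13 + 28 = 41. Including both spin states (m_s = ±1/2) gives 2 × 41 = 82 states.

82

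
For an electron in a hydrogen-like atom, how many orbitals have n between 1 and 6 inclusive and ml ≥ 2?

20

Per-shell orbital counts meeting the constraint:
n=3 → 1; n=4 → 3; n=5 → 6; n=6 → 10.
Total orbitals: 1 + 3 + 6 + 10 = 20.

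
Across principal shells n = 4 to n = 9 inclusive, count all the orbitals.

Shell n has n² orbitals: 4²=16 + 5²=25 + 6²=36 + 7²=49 + 8²=64 + 9²=81 = 271 orbitals.

271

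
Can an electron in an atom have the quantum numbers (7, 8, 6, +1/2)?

Invalid

The orbital quantum number must satisfy 0 ≤ ℓ ≤ n−1. With n = 7 the allowed ℓ values are 0, 1, 2, 3, 4, 5, 6, so ℓ = 8 is out of range.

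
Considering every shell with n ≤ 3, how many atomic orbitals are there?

14

Total orbitals = 1² + 2² + 3² = 14.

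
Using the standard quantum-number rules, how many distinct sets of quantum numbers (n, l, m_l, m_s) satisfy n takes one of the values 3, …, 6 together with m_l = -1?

Count contributing orbitals for each principal shell:
n=3 → 2; n=4 → 3; n=5 → 4; n=6 → 5.
Orbitals: 2 + 3 + 4 + 5 = 14. Including both spin states (m_s = ±1/2) gives 2 × 14 = 28 states.

28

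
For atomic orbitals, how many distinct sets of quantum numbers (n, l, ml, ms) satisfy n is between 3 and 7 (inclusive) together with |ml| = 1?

80

Go shell by shell, enumerating (l, ml) with |ml| = 1:
n=3 → 4; n=4 → 6; n=5 → 8; n=6 → 10; n=7 → 12.
Orbitals: 4 + 6 + 8 + 10 + 12 = 40. Including both spin states (ms = ±1/2) gives 2 × 40 = 80 states.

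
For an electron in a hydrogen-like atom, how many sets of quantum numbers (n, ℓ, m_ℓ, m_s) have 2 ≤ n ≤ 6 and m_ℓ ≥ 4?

8

For each n in the range, tally the orbitals obeying m_ℓ ≥ 4:
n=5 → 1; n=6 → 3.
Orbitals: 1 + 3 = 4. Including both spin states (m_s = ±1/2) gives 2 × 4 = 8 states.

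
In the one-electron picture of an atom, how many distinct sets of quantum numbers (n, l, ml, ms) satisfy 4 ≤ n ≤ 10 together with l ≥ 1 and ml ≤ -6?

40

For each n in the range, tally the orbitals obeying l ≥ 1 and ml ≤ -6:
n=7 → 1; n=8 → 3; n=9 → 6; n=10 → 10.
Orbitals: 1 + 3 + 6 + 10 = 20. Including both spin states (ms = ±1/2) gives 2 × 20 = 40 states.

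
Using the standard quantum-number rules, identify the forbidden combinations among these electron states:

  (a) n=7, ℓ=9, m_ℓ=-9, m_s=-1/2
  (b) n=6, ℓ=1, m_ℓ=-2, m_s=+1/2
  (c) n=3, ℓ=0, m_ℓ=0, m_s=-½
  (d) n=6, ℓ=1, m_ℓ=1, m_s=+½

(a) has ℓ = 9 ≥ n = 7, violating 0 ≤ ℓ ≤ n−1.
(b) has |m_ℓ| = 2 > ℓ = 1, violating −ℓ ≤ m_ℓ ≤ ℓ.
The remaining sets (c), (d) satisfy all four rules.

(a) and (b)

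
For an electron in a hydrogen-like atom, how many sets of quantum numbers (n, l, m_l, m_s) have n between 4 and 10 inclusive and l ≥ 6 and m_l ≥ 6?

Treat each shell separately and count matching orbitals:
n=7 → 1; n=8 → 3; n=9 → 6; n=10 → 10.
Orbitals: 1 + 3 + 6 + 10 = 20. Including both spin states (m_s = ±1/2) gives 2 × 20 = 40 states.

40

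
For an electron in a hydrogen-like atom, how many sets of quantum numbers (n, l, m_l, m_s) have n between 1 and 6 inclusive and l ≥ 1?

170

Work shell by shell — for each n, count the (l, m_l) pairs that satisfy l ≥ 1:
n=2 → 3; n=3 → 8; n=4 → 15; n=5 → 24; n=6 → 35.
Orbitals: 3 + 8 + 15 + 24 + 35 = 85. Including both spin states (m_s = ±1/2) gives 2 × 85 = 170 states.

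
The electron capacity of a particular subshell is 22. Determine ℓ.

ℓ = 5

2(2ℓ+1) = 22 ⇒ 2ℓ+1 = 11 ⇒ ℓ = 5.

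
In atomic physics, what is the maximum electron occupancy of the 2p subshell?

A subshell with l = 1 has 2l+1 = 3 orbitals, each holding 2 electrons (spin ±1/2), so 3 × 2 = 6.

6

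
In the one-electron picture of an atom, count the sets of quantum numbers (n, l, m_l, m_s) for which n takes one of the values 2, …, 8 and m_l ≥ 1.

Count contributing orbitals for each principal shell:
n=2 → 1; n=3 → 3; n=4 → 6; n=5 → 10; n=6 → 15; n=7 → 21; n=8 → 28.
Orbitals: 1 + 3 + 6 + 10 + 15 + 21 + 28 = 84. Including both spin states (m_s = ±1/2) gives 2 × 84 = 168 states.

168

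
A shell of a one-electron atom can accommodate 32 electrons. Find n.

2n² = 32 ⇒ n² = 16 ⇒ n = 4.

n = 4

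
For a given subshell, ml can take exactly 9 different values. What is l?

ml ranges over 2l+1 integers, so 2l+1 = 9 ⇒ l = 4.

l = 4 (g)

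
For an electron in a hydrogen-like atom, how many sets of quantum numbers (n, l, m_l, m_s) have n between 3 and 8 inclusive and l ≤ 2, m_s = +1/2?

54

Treat each shell separately and count matching orbitals:
n=3 → 9; n=4 → 9; n=5 → 9; n=6 → 9; n=7 → 9; n=8 → 9.
Orbitals: 9 + 9 + 9 + 9 + 9 + 9 = 54. With m_s fixed to +1/2 there is one state per orbital, so 54 states.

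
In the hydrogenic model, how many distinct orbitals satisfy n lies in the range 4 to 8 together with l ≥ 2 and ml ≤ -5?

10

Count contributing orbitals for each principal shell:
n=6 → 1; n=7 → 3; n=8 → 6.
Total orbitals: 1 + 3 + 6 = 10.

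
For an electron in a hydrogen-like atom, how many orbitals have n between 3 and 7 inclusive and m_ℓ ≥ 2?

35

Treat each shell separately and count matching orbitals:
n=3 → 1; n=4 → 3; n=5 → 6; n=6 → 10; n=7 → 15.
Total orbitals: 1 + 3 + 6 + 10 + 15 = 35.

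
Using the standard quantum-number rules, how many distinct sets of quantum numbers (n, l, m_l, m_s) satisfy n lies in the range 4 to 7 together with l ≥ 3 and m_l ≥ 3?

40

Work shell by shell — for each n, count the (l, m_l) pairs that satisfy l ≥ 3 and m_l ≥ 3:
n=4 → 1; n=5 → 3; n=6 → 6; n=7 → 10.
Orbitals: 1 + 3 + 6 + 10 = 20. Including both spin states (m_s = ±1/2) gives 2 × 20 = 40 states.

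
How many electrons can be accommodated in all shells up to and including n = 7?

280

Total orbitals = 1² + 2² + 3² + 4² + 5² + 6² + 7² = 140. Doubling for spin gives 280 electrons.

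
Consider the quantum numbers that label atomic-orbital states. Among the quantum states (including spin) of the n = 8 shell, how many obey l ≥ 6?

The n = 8 shell has l = 0 through 7; check each.
Contributions: l=6 → 13; l=7 → 15.
Orbitals: 13 + 15 = 28. Each orbital carries two spin states, so 28 × 2 = 56 states.

56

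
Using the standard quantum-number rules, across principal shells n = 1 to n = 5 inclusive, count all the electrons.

Shell n has n² orbitals: 1²=1 + 2²=4 + 3²=9 + 4²=16 + 5²=25 = 55 orbitals.
Two spin states per orbital: 2 × 55 = 110 electrons.

110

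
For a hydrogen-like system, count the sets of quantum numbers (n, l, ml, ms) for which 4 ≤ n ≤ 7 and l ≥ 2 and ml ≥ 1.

96

Work shell by shell — for each n, count the (l, ml) pairs that satisfy l ≥ 2 and ml ≥ 1:
n=4 → 5; n=5 → 9; n=6 → 14; n=7 → 20.
Orbitals: 5 + 9 + 14 + 20 = 48. Including both spin states (ms = ±1/2) gives 2 × 48 = 96 states.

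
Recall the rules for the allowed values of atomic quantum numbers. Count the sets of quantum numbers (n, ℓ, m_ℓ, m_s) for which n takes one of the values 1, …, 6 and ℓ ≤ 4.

160

Go shell by shell, enumerating (ℓ, m_ℓ) with ℓ ≤ 4:
n=1 → 1; n=2 → 4; n=3 → 9; n=4 → 16; n=5 → 25; n=6 → 25.
Orbitals: 1 + 4 + 9 + 16 + 25 + 25 = 80. Including both spin states (m_s = ±1/2) gives 2 × 80 = 160 states.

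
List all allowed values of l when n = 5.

0, 1, 2, 3, 4

l is an integer with 0 ≤ l ≤ n−1, so for n = 5: l = 0, 1, 2, 3, 4.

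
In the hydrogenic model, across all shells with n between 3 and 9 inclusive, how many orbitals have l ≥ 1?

Count contributing orbitals for each principal shell:
n=3 → 8; n=4 → 15; n=5 → 24; n=6 → 35; n=7 → 48; n=8 → 63; n=9 → 80.
Total orbitals: 8 + 15 + 24 + 35 + 48 + 63 + 80 = 273.

273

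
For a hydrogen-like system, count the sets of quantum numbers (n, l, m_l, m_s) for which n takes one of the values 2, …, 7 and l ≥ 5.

70

For each n in the range, tally the orbitals obeying l ≥ 5:
n=6 → 11; n=7 → 24.
Orbitals: 11 + 24 = 35. Including both spin states (m_s = ±1/2) gives 2 × 35 = 70 states.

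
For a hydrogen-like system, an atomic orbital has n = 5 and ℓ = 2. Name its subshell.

5d

ℓ = 2 corresponds to the letter 'd', so the subshell is 5d.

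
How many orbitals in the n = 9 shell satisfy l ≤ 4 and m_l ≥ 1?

10

Go through l = 0, …, 8 (the values permitted for n = 9).
Per l-value: l=1 → 1; l=2 → 2; l=3 → 3; l=4 → 4.
Total orbitals: 1 + 2 + 3 + 4 = 10.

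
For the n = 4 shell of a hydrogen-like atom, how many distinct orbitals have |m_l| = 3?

2

The n = 4 shell has l = 0 through 3; check each.
Per l-value: l=3 → 2.
Total orbitals: 2.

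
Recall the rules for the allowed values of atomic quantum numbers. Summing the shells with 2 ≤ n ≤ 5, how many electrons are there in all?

Shell n has n² orbitals: 2²=4 + 3²=9 + 4²=16 + 5²=25 = 54 orbitals.
Two spin states per orbital: 2 × 54 = 108 electrons.

108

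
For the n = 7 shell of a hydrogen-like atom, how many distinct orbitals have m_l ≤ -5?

Orbitals with m_l ≤ -5, by l: l=5 → 1; l=6 → 2.
Total orbitals: 1 + 2 = 3.

3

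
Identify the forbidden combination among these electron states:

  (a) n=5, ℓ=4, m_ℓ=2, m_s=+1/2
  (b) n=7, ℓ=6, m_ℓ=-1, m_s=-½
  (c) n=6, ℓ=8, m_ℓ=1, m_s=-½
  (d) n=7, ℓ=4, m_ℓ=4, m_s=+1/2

(c) has ℓ = 8 ≥ n = 6, violating 0 ≤ ℓ ≤ n−1.
The remaining sets (a), (b), (d) satisfy all four rules.

(c)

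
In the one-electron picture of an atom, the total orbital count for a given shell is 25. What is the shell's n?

n = 5

n² = 25 ⇒ n = 5.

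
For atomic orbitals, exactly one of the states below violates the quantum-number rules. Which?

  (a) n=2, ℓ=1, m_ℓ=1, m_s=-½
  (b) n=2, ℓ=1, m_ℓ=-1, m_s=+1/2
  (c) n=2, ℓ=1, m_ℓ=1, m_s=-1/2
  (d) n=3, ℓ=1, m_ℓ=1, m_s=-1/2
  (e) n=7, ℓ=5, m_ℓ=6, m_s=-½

(e) has |m_ℓ| = 6 > ℓ = 5, violating −ℓ ≤ m_ℓ ≤ ℓ.
The remaining sets (a), (b), (c), (d) satisfy all four rules.

(e)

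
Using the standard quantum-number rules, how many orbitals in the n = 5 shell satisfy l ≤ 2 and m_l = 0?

3

The n = 5 shell has l = 0 through 4; check each.
Orbitals with l ≤ 2 and m_l = 0, by l: l=0 → 1; l=1 → 1; l=2 → 1.
Total orbitals: 1 + 1 + 1 = 3.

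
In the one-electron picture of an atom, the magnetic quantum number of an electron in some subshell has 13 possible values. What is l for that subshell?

l = 6 (i)

m_l ranges over 2l+1 integers, so 2l+1 = 13 ⇒ l = 6.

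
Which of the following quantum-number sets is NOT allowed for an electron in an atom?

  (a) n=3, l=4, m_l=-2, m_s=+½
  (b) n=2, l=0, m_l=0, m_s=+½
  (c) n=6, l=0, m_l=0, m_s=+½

(a) has l = 4 ≥ n = 3, violating 0 ≤ l ≤ n−1.
The remaining sets (b), (c) satisfy all four rules.

(a)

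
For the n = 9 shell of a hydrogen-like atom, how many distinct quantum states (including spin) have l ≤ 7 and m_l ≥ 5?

For n = 9, l ranges over 0 … 8.
Contributions: l=5 → 1; l=6 → 2; l=7 → 3.
Orbitals: 1 + 2 + 3 = 6. Each orbital carries two spin states, so 6 × 2 = 12 states.

12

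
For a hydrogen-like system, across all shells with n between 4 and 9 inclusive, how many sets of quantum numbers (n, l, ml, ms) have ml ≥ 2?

166

Go shell by shell, enumerating (l, ml) with ml ≥ 2:
n=4 → 3; n=5 → 6; n=6 → 10; n=7 → 15; n=8 → 21; n=9 → 28.
Orbitals: 3 + 6 + 10 + 15 + 21 + 28 = 83. Including both spin states (ms = ±1/2) gives 2 × 83 = 166 states.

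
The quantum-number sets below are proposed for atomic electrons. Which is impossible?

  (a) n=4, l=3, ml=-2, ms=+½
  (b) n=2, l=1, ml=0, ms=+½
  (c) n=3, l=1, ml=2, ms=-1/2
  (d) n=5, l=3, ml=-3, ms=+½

(c)

(c) has |ml| = 2 > l = 1, violating −l ≤ ml ≤ l.
The remaining sets (a), (b), (d) satisfy all four rules.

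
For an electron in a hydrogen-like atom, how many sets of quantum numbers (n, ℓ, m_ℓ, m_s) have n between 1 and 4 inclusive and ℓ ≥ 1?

Count contributing orbitals for each principal shell:
n=2 → 3; n=3 → 8; n=4 → 15.
Orbitals: 3 + 8 + 15 = 26. Including both spin states (m_s = ±1/2) gives 2 × 26 = 52 states.

52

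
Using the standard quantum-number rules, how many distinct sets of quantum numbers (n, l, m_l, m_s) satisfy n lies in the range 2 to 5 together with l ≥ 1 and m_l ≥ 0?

Go shell by shell, enumerating (l, m_l) with l ≥ 1 and m_l ≥ 0:
n=2 → 2; n=3 → 5; n=4 → 9; n=5 → 14.
Orbitals: 2 + 5 + 9 + 14 = 30. Including both spin states (m_s = ±1/2) gives 2 × 30 = 60 states.

60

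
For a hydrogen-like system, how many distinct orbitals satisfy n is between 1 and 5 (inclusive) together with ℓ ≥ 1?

50

Work shell by shell — for each n, count the (ℓ, m_ℓ) pairs that satisfy ℓ ≥ 1:
n=2 → 3; n=3 → 8; n=4 → 15; n=5 → 24.
Total orbitals: 3 + 8 + 15 + 24 = 50.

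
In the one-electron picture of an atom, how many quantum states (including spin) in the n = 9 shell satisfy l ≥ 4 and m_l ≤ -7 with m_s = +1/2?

For n = 9, l ranges over 0 … 8.
Contributions: l=7 → 1; l=8 → 2.
Orbitals: 1 + 2 = 3. With m_s fixed to a single value there is one state per orbital, giving 3 states.

3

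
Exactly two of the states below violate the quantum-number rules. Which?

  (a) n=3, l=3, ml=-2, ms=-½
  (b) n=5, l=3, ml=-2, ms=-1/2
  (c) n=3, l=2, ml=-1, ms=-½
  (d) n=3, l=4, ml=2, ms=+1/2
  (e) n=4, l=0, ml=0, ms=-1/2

(a) and (d)

(a) has l = 3 ≥ n = 3, violating 0 ≤ l ≤ n−1.
(d) has l = 4 ≥ n = 3, violating 0 ≤ l ≤ n−1.
The remaining sets (b), (c), (e) satisfy all four rules.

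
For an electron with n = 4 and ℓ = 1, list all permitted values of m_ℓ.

-1, 0, 1

m_ℓ takes every integer from −ℓ to +ℓ. With ℓ = 1 that gives the 3 values -1, 0, 1.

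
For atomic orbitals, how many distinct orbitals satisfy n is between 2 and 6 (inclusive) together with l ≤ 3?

Go shell by shell, enumerating (l, ml) with l ≤ 3:
n=2 → 4; n=3 → 9; n=4 → 16; n=5 → 16; n=6 → 16.
Total orbitals: 4 + 9 + 16 + 16 + 16 = 61.

61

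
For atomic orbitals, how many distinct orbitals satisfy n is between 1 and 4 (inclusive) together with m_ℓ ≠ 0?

20

Count contributing orbitals for each principal shell:
n=2 → 2; n=3 → 6; n=4 → 12.
Total orbitals: 2 + 6 + 12 = 20.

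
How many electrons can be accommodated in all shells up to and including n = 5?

Total orbitals = 1² + 2² + 3² + 4² + 5² = 55. Doubling for spin gives 110 electrons.

110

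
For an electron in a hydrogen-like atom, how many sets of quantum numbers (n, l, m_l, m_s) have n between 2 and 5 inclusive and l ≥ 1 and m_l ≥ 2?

Go shell by shell, enumerating (l, m_l) with l ≥ 1 and m_l ≥ 2:
n=3 → 1; n=4 → 3; n=5 → 6.
Orbitals: 1 + 3 + 6 = 10. Including both spin states (m_s = ±1/2) gives 2 × 10 = 20 states.

20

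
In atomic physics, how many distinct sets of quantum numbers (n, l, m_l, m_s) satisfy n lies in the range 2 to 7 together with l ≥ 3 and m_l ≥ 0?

100

For each n in the range, tally the orbitals obeying l ≥ 3 and m_l ≥ 0:
n=4 → 4; n=5 → 9; n=6 → 15; n=7 → 22.
Orbitals: 4 + 9 + 15 + 22 = 50. Including both spin states (m_s = ±1/2) gives 2 × 50 = 100 states.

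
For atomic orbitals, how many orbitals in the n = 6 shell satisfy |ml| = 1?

10

With n = 6 the allowed l are 0, 1, …, 5.
Per l-value: l=1 → 2; l=2 → 2; l=3 → 2; l=4 → 2; l=5 → 2.
Total orbitals: 2 + 2 + 2 + 2 + 2 = 10.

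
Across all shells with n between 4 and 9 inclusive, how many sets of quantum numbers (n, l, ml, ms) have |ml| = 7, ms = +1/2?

6

For each n in the range, tally the orbitals obeying |ml| = 7:
n=8 → 2; n=9 → 4.
Orbitals: 2 + 4 = 6. With ms fixed to +1/2 there is one state per orbital, so 6 states.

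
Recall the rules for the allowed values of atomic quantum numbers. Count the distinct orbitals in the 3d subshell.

5

A subshell has 2ℓ+1 orbitals; with ℓ = 2, that's 5.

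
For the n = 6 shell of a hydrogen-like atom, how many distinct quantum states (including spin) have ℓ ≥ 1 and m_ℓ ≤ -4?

6

For n = 6, ℓ ranges over 0 … 5.
Per ℓ-value: ℓ=4 → 1; ℓ=5 → 2.
Orbitals: 1 + 2 = 3. Each orbital carries two spin states, so 3 × 2 = 6 states.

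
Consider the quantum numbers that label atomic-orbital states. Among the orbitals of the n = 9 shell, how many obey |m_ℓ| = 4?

10

The n = 9 shell has ℓ = 0 through 8; check each.
Orbitals with |m_ℓ| = 4, by ℓ: ℓ=4 → 2; ℓ=5 → 2; ℓ=6 → 2; ℓ=7 → 2; ℓ=8 → 2.
Total orbitals: 2 + 2 + 2 + 2 + 2 = 10.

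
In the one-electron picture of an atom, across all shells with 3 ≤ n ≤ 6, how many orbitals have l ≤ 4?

75

Per-shell orbital counts meeting the constraint:
n=3 → 9; n=4 → 16; n=5 → 25; n=6 → 25.
Total orbitals: 9 + 16 + 25 + 25 = 75.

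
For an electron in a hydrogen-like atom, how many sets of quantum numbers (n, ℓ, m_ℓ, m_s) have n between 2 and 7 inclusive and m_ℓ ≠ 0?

224

Go shell by shell, enumerating (ℓ, m_ℓ) with m_ℓ ≠ 0:
n=2 → 2; n=3 → 6; n=4 → 12; n=5 → 20; n=6 → 30; n=7 → 42.
Orbitals: 2 + 6 + 12 + 20 + 30 + 42 = 112. Including both spin states (m_s = ±1/2) gives 2 × 112 = 224 states.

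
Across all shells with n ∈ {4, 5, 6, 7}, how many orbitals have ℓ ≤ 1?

16

Per-shell orbital counts meeting the constraint:
n=4 → 4; n=5 → 4; n=6 → 4; n=7 → 4.
Total orbitals: 4 + 4 + 4 + 4 = 16.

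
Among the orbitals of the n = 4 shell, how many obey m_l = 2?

2

Go through l = 0, …, 3 (the values permitted for n = 4).
Contributions: l=2 → 1; l=3 → 1.
Total orbitals: 1 + 1 = 2.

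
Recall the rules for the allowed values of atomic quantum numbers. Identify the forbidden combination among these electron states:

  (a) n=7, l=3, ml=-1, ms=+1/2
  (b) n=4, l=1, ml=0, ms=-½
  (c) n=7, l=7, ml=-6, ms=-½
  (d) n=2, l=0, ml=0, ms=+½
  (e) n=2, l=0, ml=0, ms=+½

(c)

(c) has l = 7 ≥ n = 7, violating 0 ≤ l ≤ n−1.
The remaining sets (a), (b), (d), (e) satisfy all four rules.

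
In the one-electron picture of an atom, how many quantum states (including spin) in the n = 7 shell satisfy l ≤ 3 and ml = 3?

2

For n = 7, l ranges over 0 … 6.
The (l, ml) pairs meeting l ≤ 3 and ml = 3 give: l=3 → 1.
Orbitals: 1. Each orbital carries two spin states, so 1 × 2 = 2 states.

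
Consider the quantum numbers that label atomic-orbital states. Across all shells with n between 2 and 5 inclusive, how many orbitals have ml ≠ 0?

40

Per-shell orbital counts meeting the constraint:
n=2 → 2; n=3 → 6; n=4 → 12; n=5 → 20.
Total orbitals: 2 + 6 + 12 + 20 = 40.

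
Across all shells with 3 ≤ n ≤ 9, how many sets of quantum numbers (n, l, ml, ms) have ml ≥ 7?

Work shell by shell — for each n, count the (l, ml) pairs that satisfy ml ≥ 7:
n=8 → 1; n=9 → 3.
Orbitals: 1 + 3 = 4. Including both spin states (ms = ±1/2) gives 2 × 4 = 8 states.

8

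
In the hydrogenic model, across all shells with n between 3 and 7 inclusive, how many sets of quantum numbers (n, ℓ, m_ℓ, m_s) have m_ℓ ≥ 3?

40

Work shell by shell — for each n, count the (ℓ, m_ℓ) pairs that satisfy m_ℓ ≥ 3:
n=4 → 1; n=5 → 3; n=6 → 6; n=7 → 10.
Orbitals: 1 + 3 + 6 + 10 = 20. Including both spin states (m_s = ±1/2) gives 2 × 20 = 40 states.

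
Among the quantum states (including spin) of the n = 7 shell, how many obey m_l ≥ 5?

For n = 7, l ranges over 0 … 6.
The (l, m_l) pairs meeting m_l ≥ 5 give: l=5 → 1; l=6 → 2.
Orbitals: 1 + 2 = 3. Each orbital carries two spin states, so 3 × 2 = 6 states.

6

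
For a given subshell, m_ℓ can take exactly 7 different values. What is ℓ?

ℓ = 3 (f)

m_ℓ ranges over 2ℓ+1 integers, so 2ℓ+1 = 7 ⇒ ℓ = 3.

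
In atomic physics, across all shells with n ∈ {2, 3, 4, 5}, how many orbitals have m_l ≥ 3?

Per-shell orbital counts meeting the constraint:
n=4 → 1; n=5 → 3.
Total orbitals: 1 + 3 = 4.

4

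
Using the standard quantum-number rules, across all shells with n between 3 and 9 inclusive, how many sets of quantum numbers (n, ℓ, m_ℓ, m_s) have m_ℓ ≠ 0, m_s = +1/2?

238

Per-shell orbital counts meeting the constraint:
n=3 → 6; n=4 → 12; n=5 → 20; n=6 → 30; n=7 → 42; n=8 → 56; n=9 → 72.
Orbitals: 6 + 12 + 20 + 30 + 42 + 56 + 72 = 238. With m_s fixed to +1/2 there is one state per orbital, so 238 states.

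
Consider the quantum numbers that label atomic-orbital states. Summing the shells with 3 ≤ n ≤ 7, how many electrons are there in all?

Shell n has n² orbitals: 3²=9 + 4²=16 + 5²=25 + 6²=36 + 7²=49 = 135 orbitals.
Two spin states per orbital: 2 × 135 = 270 electrons.

270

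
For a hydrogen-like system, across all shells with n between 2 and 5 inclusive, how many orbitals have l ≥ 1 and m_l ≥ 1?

Work shell by shell — for each n, count the (l, m_l) pairs that satisfy l ≥ 1 and m_l ≥ 1:
n=2 → 1; n=3 → 3; n=4 → 6; n=5 → 10.
Total orbitals: 1 + 3 + 6 + 10 = 20.

20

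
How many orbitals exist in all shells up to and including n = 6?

Total orbitals = 1² + 2² + 3² + 4² + 5² + 6² = 91.

91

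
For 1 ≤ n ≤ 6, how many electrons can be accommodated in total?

Total orbitals = 1² + 2² + 3² + 4² + 5² + 6² = 91. Doubling for spin gives 182 electrons.

182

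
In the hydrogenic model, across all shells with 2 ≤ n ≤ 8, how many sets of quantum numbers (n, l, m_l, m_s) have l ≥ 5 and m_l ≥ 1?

Work shell by shell — for each n, count the (l, m_l) pairs that satisfy l ≥ 5 and m_l ≥ 1:
n=6 → 5; n=7 → 11; n=8 → 18.
Orbitals: 5 + 11 + 18 = 34. Including both spin states (m_s = ±1/2) gives 2 × 34 = 68 states.

68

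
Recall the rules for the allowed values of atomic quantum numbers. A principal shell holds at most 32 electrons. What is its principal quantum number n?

2n² = 32 ⇒ n² = 16 ⇒ n = 4.

n = 4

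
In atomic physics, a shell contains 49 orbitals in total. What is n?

n² = 49 ⇒ n = 7.

n = 7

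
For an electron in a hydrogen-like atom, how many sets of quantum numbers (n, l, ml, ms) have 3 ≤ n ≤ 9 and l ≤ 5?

388

Go shell by shell, enumerating (l, ml) with l ≤ 5:
n=3 → 9; n=4 → 16; n=5 → 25; n=6 → 36; n=7 → 36; n=8 → 36; n=9 → 36.
Orbitals: 9 + 16 + 25 + 36 + 36 + 36 + 36 = 194. Including both spin states (ms = ±1/2) gives 2 × 194 = 388 states.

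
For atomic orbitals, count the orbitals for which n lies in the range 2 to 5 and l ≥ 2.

Treat each shell separately and count matching orbitals:
n=3 → 5; n=4 → 12; n=5 → 21.
Total orbitals: 5 + 12 + 21 = 38.

38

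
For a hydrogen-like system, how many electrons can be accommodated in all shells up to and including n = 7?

280

Total orbitals = 1² + 2² + 3² + 4² + 5² + 6² + 7² = 140. Doubling for spin gives 280 electrons.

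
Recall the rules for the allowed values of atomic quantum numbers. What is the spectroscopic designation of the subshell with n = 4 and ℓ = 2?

4d

ℓ = 2 corresponds to the letter 'd', so the subshell is 4d.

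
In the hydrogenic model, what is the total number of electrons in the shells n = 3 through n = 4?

Shell n has n² orbitals: 3²=9 + 4²=16 = 25 orbitals.
Two spin states per orbital: 2 × 25 = 50 electrons.

50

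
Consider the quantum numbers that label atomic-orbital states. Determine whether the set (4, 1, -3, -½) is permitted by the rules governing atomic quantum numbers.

Not allowed

The magnetic quantum number must satisfy −l ≤ m_l ≤ l. With l = 1, m_l can only be -1, 0, 1, so m_l = -3 is forbidden.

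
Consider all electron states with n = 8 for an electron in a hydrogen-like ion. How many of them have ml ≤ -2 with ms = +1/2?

21

With n = 8 the allowed l are 0, 1, …, 7.
Orbitals with ml ≤ -2, by l: l=2 → 1; l=3 → 2; l=4 → 3; l=5 → 4; l=6 → 5; l=7 → 6.
Orbitals: 1 + 2 + 3 + 4 + 5 + 6 = 21. With ms fixed to a single value there is one state per orbital, giving 21 states.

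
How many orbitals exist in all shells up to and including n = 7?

140

Total orbitals = 1² + 2² + 3² + 4² + 5² + 6² + 7² = 140.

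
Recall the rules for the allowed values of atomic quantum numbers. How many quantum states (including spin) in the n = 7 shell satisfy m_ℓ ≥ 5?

6

Go through ℓ = 0, …, 6 (the values permitted for n = 7).
The (ℓ, m_ℓ) pairs meeting m_ℓ ≥ 5 give: ℓ=5 → 1; ℓ=6 → 2.
Orbitals: 1 + 2 = 3. Each orbital carries two spin states, so 3 × 2 = 6 states.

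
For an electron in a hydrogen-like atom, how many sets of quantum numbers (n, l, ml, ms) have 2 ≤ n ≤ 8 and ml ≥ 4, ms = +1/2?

20

Treat each shell separately and count matching orbitals:
n=5 → 1; n=6 → 3; n=7 → 6; n=8 → 10.
Orbitals: 1 + 3 + 6 + 10 = 20. With ms fixed to +1/2 there is one state per orbital, so 20 states.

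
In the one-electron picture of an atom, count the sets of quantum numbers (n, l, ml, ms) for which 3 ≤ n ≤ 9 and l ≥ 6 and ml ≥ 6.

20

Work shell by shell — for each n, count the (l, ml) pairs that satisfy l ≥ 6 and ml ≥ 6:
n=7 → 1; n=8 → 3; n=9 → 6.
Orbitals: 1 + 3 + 6 = 10. Including both spin states (ms = ±1/2) gives 2 × 10 = 20 states.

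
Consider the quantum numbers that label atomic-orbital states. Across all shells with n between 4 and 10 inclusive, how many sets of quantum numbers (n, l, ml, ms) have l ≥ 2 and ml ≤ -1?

308

Treat each shell separately and count matching orbitals:
n=4 → 5; n=5 → 9; n=6 → 14; n=7 → 20; n=8 → 27; n=9 → 35; n=10 → 44.
Orbitals: 5 + 9 + 14 + 20 + 27 + 35 + 44 = 154. Including both spin states (ms = ±1/2) gives 2 × 154 = 308 states.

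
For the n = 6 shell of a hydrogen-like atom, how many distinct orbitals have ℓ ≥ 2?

Contributions: ℓ=2 → 5; ℓ=3 → 7; ℓ=4 → 9; ℓ=5 → 11.
Total orbitals: 5 + 7 + 9 + 11 = 32.

32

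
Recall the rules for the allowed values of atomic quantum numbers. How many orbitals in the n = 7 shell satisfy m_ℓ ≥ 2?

15

For n = 7, ℓ ranges over 0 … 6.
Orbitals with m_ℓ ≥ 2, by ℓ: ℓ=2 → 1; ℓ=3 → 2; ℓ=4 → 3; ℓ=5 → 4; ℓ=6 → 5.
Total orbitals: 1 + 2 + 3 + 4 + 5 = 15.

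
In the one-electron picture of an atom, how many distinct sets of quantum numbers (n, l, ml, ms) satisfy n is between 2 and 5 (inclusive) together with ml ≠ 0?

80

Treat each shell separately and count matching orbitals:
n=2 → 2; n=3 → 6; n=4 → 12; n=5 → 20.
Orbitals: 2 + 6 + 12 + 20 = 40. Including both spin states (ms = ±1/2) gives 2 × 40 = 80 states.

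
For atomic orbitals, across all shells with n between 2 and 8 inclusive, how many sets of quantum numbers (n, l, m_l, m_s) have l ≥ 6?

82

Per-shell orbital counts meeting the constraint:
n=7 → 13; n=8 → 28.
Orbitals: 13 + 28 = 41. Including both spin states (m_s = ±1/2) gives 2 × 41 = 82 states.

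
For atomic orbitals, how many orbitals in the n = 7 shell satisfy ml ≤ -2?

For n = 7, l ranges over 0 … 6.
Contributions: l=2 → 1; l=3 → 2; l=4 → 3; l=5 → 4; l=6 → 5.
Total orbitals: 1 + 2 + 3 + 4 + 5 = 15.

15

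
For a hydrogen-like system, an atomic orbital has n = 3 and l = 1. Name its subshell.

l = 1 corresponds to the letter 'p', so the subshell is 3p.

3p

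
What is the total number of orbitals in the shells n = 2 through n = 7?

Shell n has n² orbitals: 2²=4 + 3²=9 + 4²=16 + 5²=25 + 6²=36 + 7²=49 = 139 orbitals.

139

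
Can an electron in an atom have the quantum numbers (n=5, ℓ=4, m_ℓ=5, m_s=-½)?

The magnetic quantum number must satisfy −ℓ ≤ m_ℓ ≤ ℓ. With ℓ = 4, m_ℓ can only be -4, -3, -2, -1, 0, 1, 2, 3, 4, so m_ℓ = 5 is forbidden.

Invalid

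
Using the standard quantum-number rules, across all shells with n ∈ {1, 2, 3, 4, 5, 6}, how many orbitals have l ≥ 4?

29

Go shell by shell, enumerating (l, ml) with l ≥ 4:
n=5 → 9; n=6 → 20.
Total orbitals: 9 + 20 = 29.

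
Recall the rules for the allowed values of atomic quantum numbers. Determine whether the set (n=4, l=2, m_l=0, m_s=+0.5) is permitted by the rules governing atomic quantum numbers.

n = 4 is a positive integer. l = 2 satisfies 0 ≤ l ≤ n−1 = 3. m_l = 0 lies in the range −l … +l (here −2 … 2). m_s = +1/2 is one of ±1/2.
All four constraints are satisfied.

Allowed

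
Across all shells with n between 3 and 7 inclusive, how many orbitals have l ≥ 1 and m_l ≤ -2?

35

Per-shell orbital counts meeting the constraint:
n=3 → 1; n=4 → 3; n=5 → 6; n=6 → 10; n=7 → 15.
Total orbitals: 1 + 3 + 6 + 10 + 15 = 35.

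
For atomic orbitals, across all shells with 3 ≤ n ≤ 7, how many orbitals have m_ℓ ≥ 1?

55

Per-shell orbital counts meeting the constraint:
n=3 → 3; n=4 → 6; n=5 → 10; n=6 → 15; n=7 → 21.
Total orbitals: 3 + 6 + 10 + 15 + 21 = 55.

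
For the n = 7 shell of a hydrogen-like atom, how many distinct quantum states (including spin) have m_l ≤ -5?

6

With n = 7 the allowed l are 0, 1, …, 6.
The (l, m_l) pairs meeting m_l ≤ -5 give: l=5 → 1; l=6 → 2.
Orbitals: 1 + 2 = 3. Each orbital carries two spin states, so 3 × 2 = 6 states.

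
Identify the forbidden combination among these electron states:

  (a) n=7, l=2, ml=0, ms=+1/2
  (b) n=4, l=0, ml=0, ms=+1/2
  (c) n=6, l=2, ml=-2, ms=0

(c)

(c) has ms = 0, but an electron's spin must be ±1/2.
The remaining sets (a), (b) satisfy all four rules.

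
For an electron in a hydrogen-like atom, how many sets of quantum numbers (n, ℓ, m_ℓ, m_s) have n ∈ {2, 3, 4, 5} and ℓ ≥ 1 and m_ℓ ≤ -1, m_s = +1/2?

20

Per-shell orbital counts meeting the constraint:
n=2 → 1; n=3 → 3; n=4 → 6; n=5 → 10.
Orbitals: 1 + 3 + 6 + 10 = 20. With m_s fixed to +1/2 there is one state per orbital, so 20 states.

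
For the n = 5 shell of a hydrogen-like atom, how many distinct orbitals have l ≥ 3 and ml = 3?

Contributions: l=3 → 1; l=4 → 1.
Total orbitals: 1 + 1 = 2.

2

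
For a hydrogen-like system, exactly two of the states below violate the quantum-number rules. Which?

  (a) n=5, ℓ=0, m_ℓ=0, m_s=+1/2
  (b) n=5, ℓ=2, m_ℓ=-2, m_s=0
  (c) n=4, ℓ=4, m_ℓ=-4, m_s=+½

(b) has m_s = 0, but an electron's spin must be ±1/2.
(c) has ℓ = 4 ≥ n = 4, violating 0 ≤ ℓ ≤ n−1.
The remaining set (a) satisfies all four rules.

(b) and (c)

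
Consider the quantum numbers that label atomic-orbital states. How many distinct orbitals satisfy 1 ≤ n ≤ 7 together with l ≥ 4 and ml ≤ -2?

Per-shell orbital counts meeting the constraint:
n=5 → 3; n=6 → 7; n=7 → 12.
Total orbitals: 3 + 7 + 12 = 22.

22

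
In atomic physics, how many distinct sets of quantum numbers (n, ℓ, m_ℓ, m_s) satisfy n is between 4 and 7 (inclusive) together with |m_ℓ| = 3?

Go shell by shell, enumerating (ℓ, m_ℓ) with |m_ℓ| = 3:
n=4 → 2; n=5 → 4; n=6 → 6; n=7 → 8.
Orbitals: 2 + 4 + 6 + 8 = 20. Including both spin states (m_s = ±1/2) gives 2 × 20 = 40 states.

40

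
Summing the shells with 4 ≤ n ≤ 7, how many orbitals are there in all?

Shell n has n² orbitals: 4²=16 + 5²=25 + 6²=36 + 7²=49 = 126 orbitals.

126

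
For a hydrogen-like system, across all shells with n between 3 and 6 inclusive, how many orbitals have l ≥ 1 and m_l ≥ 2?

Count contributing orbitals for each principal shell:
n=3 → 1; n=4 → 3; n=5 → 6; n=6 → 10.
Total orbitals: 1 + 3 + 6 + 10 = 20.

20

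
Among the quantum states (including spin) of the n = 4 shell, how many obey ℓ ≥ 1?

30

The (ℓ, m_ℓ) pairs meeting ℓ ≥ 1 give: ℓ=1 → 3; ℓ=2 → 5; ℓ=3 → 7.
Orbitals: 3 + 5 + 7 = 15. Each orbital carries two spin states, so 15 × 2 = 30 states.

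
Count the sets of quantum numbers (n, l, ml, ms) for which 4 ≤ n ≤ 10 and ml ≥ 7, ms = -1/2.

10

Count contributing orbitals for each principal shell:
n=8 → 1; n=9 → 3; n=10 → 6.
Orbitals: 1 + 3 + 6 = 10. With ms fixed to -1/2 there is one state per orbital, so 10 states.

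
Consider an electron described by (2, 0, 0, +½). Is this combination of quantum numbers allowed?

Valid

n = 2 is a positive integer. l = 0 satisfies 0 ≤ l ≤ n−1 = 1. ml = 0 lies in the range −l … +l (here 0). ms = +1/2 is one of ±1/2.
All four constraints are satisfied.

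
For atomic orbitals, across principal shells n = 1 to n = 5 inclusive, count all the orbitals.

55

Shell n has n² orbitals: 1²=1 + 2²=4 + 3²=9 + 4²=16 + 5²=25 = 55 orbitals.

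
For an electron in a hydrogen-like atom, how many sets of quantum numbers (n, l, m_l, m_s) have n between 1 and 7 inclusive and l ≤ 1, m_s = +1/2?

Work shell by shell — for each n, count the (l, m_l) pairs that satisfy l ≤ 1:
n=1 → 1; n=2 → 4; n=3 → 4; n=4 → 4; n=5 → 4; n=6 → 4; n=7 → 4.
Orbitals: 1 + 4 + 4 + 4 + 4 + 4 + 4 = 25. With m_s fixed to +1/2 there is one state per orbital, so 25 states.

25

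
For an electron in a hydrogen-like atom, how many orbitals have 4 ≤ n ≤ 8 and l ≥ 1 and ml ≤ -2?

55

Treat each shell separately and count matching orbitals:
n=4 → 3; n=5 → 6; n=6 → 10; n=7 → 15; n=8 → 21.
Total orbitals: 3 + 6 + 10 + 15 + 21 = 55.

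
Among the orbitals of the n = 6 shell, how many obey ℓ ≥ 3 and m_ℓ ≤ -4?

3

The n = 6 shell has ℓ = 0 through 5; check each.
Orbitals with ℓ ≥ 3 and m_ℓ ≤ -4, by ℓ: ℓ=4 → 1; ℓ=5 → 2.
Total orbitals: 1 + 2 = 3.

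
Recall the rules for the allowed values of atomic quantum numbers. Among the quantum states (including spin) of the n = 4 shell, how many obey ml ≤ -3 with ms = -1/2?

Orbitals with ml ≤ -3, by l: l=3 → 1.
Orbitals: 1. With ms fixed to a single value there is one state per orbital, giving 1 state.

1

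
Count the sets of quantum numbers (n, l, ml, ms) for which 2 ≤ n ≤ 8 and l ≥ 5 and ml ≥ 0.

80

For each n in the range, tally the orbitals obeying l ≥ 5 and ml ≥ 0:
n=6 → 6; n=7 → 13; n=8 → 21.
Orbitals: 6 + 13 + 21 = 40. Including both spin states (ms = ±1/2) gives 2 × 40 = 80 states.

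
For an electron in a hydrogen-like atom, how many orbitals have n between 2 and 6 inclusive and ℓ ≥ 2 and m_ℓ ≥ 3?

10

Treat each shell separately and count matching orbitals:
n=4 → 1; n=5 → 3; n=6 → 6.
Total orbitals: 1 + 3 + 6 = 10.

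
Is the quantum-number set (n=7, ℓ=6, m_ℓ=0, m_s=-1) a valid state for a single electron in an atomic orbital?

No

The spin quantum number for an electron can only be m_s = +1/2 or −1/2; m_s = -1 is not one of those.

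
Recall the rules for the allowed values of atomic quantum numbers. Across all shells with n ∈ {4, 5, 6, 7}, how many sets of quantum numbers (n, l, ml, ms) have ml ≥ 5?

Per-shell orbital counts meeting the constraint:
n=6 → 1; n=7 → 3.
Orbitals: 1 + 3 = 4. Including both spin states (ms = ±1/2) gives 2 × 4 = 8 states.

8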